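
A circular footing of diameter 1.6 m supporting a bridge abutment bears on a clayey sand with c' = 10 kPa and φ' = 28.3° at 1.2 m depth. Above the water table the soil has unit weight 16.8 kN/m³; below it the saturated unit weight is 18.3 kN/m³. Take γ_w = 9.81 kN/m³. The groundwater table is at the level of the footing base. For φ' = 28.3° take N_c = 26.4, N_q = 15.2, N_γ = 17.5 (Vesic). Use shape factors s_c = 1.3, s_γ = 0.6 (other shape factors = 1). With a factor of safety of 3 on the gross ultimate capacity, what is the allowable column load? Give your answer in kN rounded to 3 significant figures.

P_all ≈ 483 kN

q = γ·D_f = 16.8 × 1.2 = 20.16 kPa.
For the ½γBN_γ term take γ' = 18.3 − 9.81 = 8.49 kN/m³ (soil below base is submerged).
c·N_c·s_c = 10 × 26.4 × 1.3 = 343.2 kPa
q·N_q = 20.16 × 15.2 = 306.43 kPa
0.5·γ·B·N_γ·s_γ = 0.5 × 8.49 × 1.6 × 17.5 × 0.6 = 71.316 kPa
q_ult = 343.2 + 306.43 + 71.316 = 720.95 kPa.
Gross allowable pressure q_all = 720.95 / 3 = 240.32 kPa.
Footing area = 2.0106 m², so allowable column load = 240.32 × 2.0106 = 483.18 kN.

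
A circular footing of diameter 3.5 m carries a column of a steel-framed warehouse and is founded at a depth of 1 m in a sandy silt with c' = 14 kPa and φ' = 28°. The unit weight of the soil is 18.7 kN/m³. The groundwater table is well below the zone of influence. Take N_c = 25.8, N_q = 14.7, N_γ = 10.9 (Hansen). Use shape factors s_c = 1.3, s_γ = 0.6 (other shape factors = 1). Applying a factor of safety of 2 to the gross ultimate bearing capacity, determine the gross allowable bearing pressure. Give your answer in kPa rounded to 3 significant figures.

q_all ≈ 479 kPa

q = γ·D_f = 18.7 × 1 = 18.7 kPa.
c·N_c·s_c = 14 × 25.8 × 1.3 = 469.56 kPa
q·N_q = 18.7 × 14.7 = 274.89 kPa
0.5·γ·B·N_γ·s_γ = 0.5 × 18.7 × 3.5 × 10.9 × 0.6 = 214.02 kPa
q_ult = 469.56 + 274.89 + 214.02 = 958.47 kPa.
q_all = q_ult / FS = 958.47 / 2 = 479.24 kPa.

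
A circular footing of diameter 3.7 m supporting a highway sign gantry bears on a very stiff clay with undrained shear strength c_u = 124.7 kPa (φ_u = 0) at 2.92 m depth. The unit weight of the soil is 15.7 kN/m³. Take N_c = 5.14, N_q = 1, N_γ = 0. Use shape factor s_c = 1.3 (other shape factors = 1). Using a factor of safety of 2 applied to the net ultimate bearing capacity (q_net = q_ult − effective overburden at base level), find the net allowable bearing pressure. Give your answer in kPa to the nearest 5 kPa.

Overburden at base level: q = 15.7 × 2.92 = 45.844 kPa.
Cohesion term c·N_c·s_c = 124.7 × 5.14 × 1.3 = 833.25 kPa; surcharge term q·N_q = 45.844 × 1 = 45.844 kPa.
q_ult = 833.25 + 45.844 = 879.09 kPa.
Net ultimate: q_net = 879.09 − 45.844 = 833.25 kPa.
q_all(net) = 833.25 / 2 = 416.62 kPa.

q_all(net) ≈ 415 kPa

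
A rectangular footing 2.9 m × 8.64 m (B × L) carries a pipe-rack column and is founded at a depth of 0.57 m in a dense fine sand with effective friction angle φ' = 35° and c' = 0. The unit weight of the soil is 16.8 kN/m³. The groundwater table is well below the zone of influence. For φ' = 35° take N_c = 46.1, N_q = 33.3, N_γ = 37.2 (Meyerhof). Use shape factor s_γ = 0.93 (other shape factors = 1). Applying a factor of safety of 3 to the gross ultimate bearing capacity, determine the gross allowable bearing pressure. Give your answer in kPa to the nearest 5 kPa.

Effective surcharge at the founding depth q = γ·D_f = 16.8 × 0.57 = 9.576 kPa.
q_ult = q·N_q + 0.5·γ·B·N_γ·s_γ
     = 9.576 × 33.3 + 0.5 × 16.8 × 2.9 × 37.2 × 0.93
     = 318.88 + 842.76 = 1161.6 kPa.
q_all = q_ult / FS = 1161.6 / 3 = 387.21 kPa.

q_all ≈ 385 kPa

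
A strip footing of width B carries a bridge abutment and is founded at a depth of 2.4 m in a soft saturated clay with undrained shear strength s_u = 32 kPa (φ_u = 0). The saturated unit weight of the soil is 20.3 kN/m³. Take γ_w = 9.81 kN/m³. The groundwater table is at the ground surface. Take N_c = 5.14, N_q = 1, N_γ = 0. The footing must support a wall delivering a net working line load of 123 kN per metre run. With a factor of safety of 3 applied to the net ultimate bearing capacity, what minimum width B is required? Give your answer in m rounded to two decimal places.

γ' = 20.3 − 9.81 = 10.49 kN/m³ (submerged throughout). q = 10.49 × 2.4 = 25.176 kPa.
c·N_c = 32 × 5.14 = 164.48 kPa
q·N_q = 25.176 × 1 = 25.176 kPa
q_ult = 164.48 + 25.176 = 189.66 kPa.
For φ = 0 the ½γBN_γ term vanishes, so q_ult is independent of B. q_net = 189.66 − 25.176 = 164.48 kPa; q_all(net) = 164.48/3 = 54.827 kPa.
Required width B = w / q_all(net) = 123 / 54.827 = 2.243 m.

B = 2.24 m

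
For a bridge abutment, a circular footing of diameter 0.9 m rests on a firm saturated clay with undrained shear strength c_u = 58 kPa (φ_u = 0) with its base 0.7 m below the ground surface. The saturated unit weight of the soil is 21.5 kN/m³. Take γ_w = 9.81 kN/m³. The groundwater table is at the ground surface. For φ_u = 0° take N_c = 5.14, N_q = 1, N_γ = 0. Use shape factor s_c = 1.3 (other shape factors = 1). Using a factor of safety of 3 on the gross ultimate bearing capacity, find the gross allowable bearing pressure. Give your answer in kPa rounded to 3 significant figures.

q_all ≈ 132 kPa

Water table at ground surface, so effective unit weight γ' = 21.5 − 9.81 = 11.69 kN/m³ is used throughout; overburden q = 11.69 × 0.7 = 8.183 kPa.
Cohesion term c·N_c·s_c = 58 × 5.14 × 1.3 = 387.56 kPa; surcharge term q·N_q = 8.183 × 1 = 8.183 kPa.
q_ult = 387.56 + 8.183 = 395.74 kPa.
q_all = 395.74 / 3 = 131.91 kPa.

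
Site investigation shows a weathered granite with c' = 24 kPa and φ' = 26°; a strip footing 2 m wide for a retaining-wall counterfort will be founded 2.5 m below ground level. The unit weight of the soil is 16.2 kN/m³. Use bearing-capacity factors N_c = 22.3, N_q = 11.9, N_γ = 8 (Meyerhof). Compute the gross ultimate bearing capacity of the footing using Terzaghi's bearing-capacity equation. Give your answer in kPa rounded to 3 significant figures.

Overburden at base level: q = 16.2 × 2.5 = 40.5 kPa.
Cohesion term c·N_c = 24 × 22.3 = 535.2 kPa; surcharge term q·N_q = 40.5 × 11.9 = 481.95 kPa; self-weight term 0.5·γ·B·N_γ = 0.5 × 16.2 × 2 × 8 = 129.6 kPa.
q_ult = 535.2 + 481.95 + 129.6 = 1146.8 kPa.

q_ult ≈ 1150 kPa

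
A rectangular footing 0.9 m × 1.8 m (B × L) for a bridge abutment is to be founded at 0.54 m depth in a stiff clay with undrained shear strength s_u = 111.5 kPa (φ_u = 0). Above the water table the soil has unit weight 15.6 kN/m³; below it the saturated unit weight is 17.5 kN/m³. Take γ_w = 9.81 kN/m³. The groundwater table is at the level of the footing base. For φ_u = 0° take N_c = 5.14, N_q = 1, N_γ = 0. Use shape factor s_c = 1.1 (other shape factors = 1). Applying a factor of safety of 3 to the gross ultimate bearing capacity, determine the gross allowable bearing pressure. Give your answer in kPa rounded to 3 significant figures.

Effective surcharge at the founding depth q = γ·D_f = 15.6 × 0.54 = 8.424 kPa.
q_ult = c·N_c·s_c + q·N_q
     = 111.5 × 5.14 × 1.1 + 8.424 × 1
     = 630.42 + 8.424 = 638.85 kPa.
q_all = q_ult / FS = 638.85 / 3 = 212.95 kPa.

q_all ≈ 213 kPa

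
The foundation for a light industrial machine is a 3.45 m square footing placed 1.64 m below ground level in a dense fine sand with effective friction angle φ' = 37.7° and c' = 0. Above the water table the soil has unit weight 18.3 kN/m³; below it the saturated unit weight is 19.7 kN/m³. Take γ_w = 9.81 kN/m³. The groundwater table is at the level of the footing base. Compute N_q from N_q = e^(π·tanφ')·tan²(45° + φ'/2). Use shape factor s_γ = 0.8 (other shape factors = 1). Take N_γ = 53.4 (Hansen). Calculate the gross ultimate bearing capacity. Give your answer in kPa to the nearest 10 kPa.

q_ult ≈ 2140 kPa

tan37.7° = 0.7729, so N_q = e^(π×0.7729)·tan²(63.85°) = 11.337 × 4.148 = 47.03.
Overburden at base level: q = 18.3 × 1.64 = 30.012 kPa.
Below the base the soil is submerged, so the ½γBN_γ term uses γ' = 19.7 − 9.81 = 9.89 kN/m³.
Surcharge term q·N_q = 30.012 × 47.031 = 1411.5 kPa; self-weight term 0.5·γ·B·N_γ·s_γ = 0.5 × 9.89 × 3.45 × 53.4 × 0.8 = 728.81 kPa.
q_ult = 1411.5 + 728.81 = 2140.3 kPa.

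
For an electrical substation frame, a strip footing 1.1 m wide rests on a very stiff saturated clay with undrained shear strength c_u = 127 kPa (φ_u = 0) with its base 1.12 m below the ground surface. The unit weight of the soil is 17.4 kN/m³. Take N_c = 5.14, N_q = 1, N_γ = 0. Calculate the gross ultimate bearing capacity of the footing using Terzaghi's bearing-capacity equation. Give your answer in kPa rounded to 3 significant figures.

Effective surcharge at the founding depth q = γ·D_f = 17.4 × 1.12 = 19.488 kPa.
q_ult = c·N_c + q·N_q
     = 127 × 5.14 + 19.488 × 1
     = 652.78 + 19.488 = 672.27 kPa.

q_ult ≈ 672 kPa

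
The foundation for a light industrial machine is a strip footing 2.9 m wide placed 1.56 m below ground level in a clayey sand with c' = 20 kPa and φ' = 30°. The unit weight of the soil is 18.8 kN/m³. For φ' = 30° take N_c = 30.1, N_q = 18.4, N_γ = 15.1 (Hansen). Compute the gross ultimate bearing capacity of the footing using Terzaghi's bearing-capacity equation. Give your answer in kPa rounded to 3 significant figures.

q_ult ≈ 1550 kPa

Overburden at base level: q = 18.8 × 1.56 = 29.328 kPa.
Cohesion term c·N_c = 20 × 30.1 = 602 kPa; surcharge term q·N_q = 29.328 × 18.4 = 539.64 kPa; self-weight term 0.5·γ·B·N_γ = 0.5 × 18.8 × 2.9 × 15.1 = 411.63 kPa.
q_ult = 602 + 539.64 + 411.63 = 1553.3 kPa.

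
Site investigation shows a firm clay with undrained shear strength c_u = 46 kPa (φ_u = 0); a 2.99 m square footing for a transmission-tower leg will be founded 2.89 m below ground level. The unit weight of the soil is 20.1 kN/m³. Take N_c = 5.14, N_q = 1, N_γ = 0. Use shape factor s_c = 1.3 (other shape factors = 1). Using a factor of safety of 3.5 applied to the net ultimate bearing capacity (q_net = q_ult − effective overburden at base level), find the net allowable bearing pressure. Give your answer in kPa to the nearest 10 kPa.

Effective surcharge at the founding depth q = γ·D_f = 20.1 × 2.89 = 58.089 kPa.
q_ult = c·N_c·s_c + q·N_q
     = 46 × 5.14 × 1.3 + 58.089 × 1
     = 307.37 + 58.089 = 365.46 kPa.
Net ultimate: q_net = 365.46 − 58.089 = 307.37 kPa.
q_all(net) = 307.37 / 3.5 = 87.821 kPa.

q_all(net) ≈ 90 kPa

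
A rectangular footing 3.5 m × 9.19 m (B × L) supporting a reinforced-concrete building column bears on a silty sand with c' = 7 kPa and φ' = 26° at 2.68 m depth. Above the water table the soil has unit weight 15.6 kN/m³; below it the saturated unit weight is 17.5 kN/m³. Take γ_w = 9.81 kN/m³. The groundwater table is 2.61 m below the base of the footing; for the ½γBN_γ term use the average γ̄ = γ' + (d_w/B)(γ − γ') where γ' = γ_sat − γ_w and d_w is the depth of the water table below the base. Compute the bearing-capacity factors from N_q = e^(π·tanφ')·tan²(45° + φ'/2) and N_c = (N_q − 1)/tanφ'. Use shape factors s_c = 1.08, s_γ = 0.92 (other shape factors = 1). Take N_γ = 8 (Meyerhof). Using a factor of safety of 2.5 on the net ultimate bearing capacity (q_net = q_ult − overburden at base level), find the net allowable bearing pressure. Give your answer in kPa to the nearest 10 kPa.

q_all(net) ≈ 320 kPa

N_q = e^(π·tan26°)·tan²(58°) = 11.85; N_c = (N_q − 1)/tanφ' = 22.25.
Effective surcharge at the founding depth q = γ·D_f = 15.6 × 2.68 = 41.808 kPa.
With d_w = 2.61 m < B, γ̄ = 7.69 + (2.61/3.5) × (15.6 − 7.69) = 13.589 kN/m³.
q_ult = c·N_c·s_c + q·N_q + 0.5·γ·B·N_γ·s_γ
     = 7 × 22.254 × 1.08 + 41.808 × 11.854 + 0.5 × 13.589 × 3.5 × 8 × 0.92
     = 168.24 + 495.6 + 175.02 = 838.87 kPa.
q_net = 838.87 − 41.808 = 797.06 kPa.
q_all(net) = 797.06 / 2.5 = 318.82 kPa.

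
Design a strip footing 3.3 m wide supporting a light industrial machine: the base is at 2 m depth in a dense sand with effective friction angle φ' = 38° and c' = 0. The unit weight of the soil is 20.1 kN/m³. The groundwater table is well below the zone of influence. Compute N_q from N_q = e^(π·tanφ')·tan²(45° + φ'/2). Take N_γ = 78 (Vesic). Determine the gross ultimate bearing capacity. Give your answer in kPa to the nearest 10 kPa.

tan38° = 0.7813, so N_q = e^(π×0.7813)·tan²(64°) = 11.64 × 4.204 = 48.93.
Effective surcharge at the founding depth q = γ·D_f = 20.1 × 2 = 40.2 kPa.
q_ult = q·N_q + 0.5·γ·B·N_γ
     = 40.2 × 48.933 + 0.5 × 20.1 × 3.3 × 78
     = 1967.1 + 2586.9 = 4554 kPa.

q_ult ≈ 4550 kPa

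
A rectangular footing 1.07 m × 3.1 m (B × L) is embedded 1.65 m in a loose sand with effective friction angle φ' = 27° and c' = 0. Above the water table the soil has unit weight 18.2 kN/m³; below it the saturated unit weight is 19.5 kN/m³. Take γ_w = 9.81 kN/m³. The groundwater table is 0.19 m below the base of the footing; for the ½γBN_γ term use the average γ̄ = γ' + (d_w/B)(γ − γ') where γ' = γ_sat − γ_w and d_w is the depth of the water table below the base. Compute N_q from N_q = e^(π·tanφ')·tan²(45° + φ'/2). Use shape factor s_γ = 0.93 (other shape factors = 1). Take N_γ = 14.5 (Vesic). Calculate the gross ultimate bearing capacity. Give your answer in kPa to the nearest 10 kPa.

tan27° = 0.5095, so N_q = e^(π×0.5095)·tan²(58.5°) = 4.957 × 2.663 = 13.2.
Effective surcharge at the founding depth q = γ·D_f = 18.2 × 1.65 = 30.03 kPa.
With d_w = 0.19 m < B, γ̄ = 9.69 + (0.19/1.07) × (18.2 − 9.69) = 11.201 kN/m³.
q_ult = q·N_q + 0.5·γ·B·N_γ·s_γ
     = 30.03 × 13.199 + 0.5 × 11.201 × 1.07 × 14.5 × 0.93
     = 396.37 + 80.81 = 477.18 kPa.

q_ult ≈ 480 kPa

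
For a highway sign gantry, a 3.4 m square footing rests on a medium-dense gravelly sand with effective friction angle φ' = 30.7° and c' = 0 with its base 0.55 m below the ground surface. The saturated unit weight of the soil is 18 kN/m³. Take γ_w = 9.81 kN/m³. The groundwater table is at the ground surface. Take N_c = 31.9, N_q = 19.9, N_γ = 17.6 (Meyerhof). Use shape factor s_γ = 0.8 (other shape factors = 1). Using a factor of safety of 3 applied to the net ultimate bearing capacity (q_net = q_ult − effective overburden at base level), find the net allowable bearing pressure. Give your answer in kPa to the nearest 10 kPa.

q_all(net) ≈ 90 kPa

With the water table at the surface the whole profile is submerged: γ' = 18 − 9.81 = 8.19 kN/m³, so q = γ'·D_f = 4.5045 kPa; the same γ' applies in the ½γBN_γ term.
q_ult = q·N_q + 0.5·γ·B·N_γ·s_γ
     = 4.5045 × 19.9 + 0.5 × 8.19 × 3.4 × 17.6 × 0.8
     = 89.64 + 196.04 = 285.68 kPa.
Net ultimate: q_net = 285.68 − 4.5045 = 281.17 kPa.
q_all(net) = 281.17 / 3 = 93.724 kPa.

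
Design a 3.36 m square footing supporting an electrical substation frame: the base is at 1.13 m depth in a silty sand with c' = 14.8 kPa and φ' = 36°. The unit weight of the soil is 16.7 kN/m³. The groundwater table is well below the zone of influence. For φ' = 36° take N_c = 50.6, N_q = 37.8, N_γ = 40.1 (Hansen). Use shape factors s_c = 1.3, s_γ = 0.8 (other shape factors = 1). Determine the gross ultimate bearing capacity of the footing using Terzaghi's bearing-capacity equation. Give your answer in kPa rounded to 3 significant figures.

Overburden at base level: q = 16.7 × 1.13 = 18.871 kPa.
Cohesion term c·N_c·s_c = 14.8 × 50.6 × 1.3 = 973.54 kPa; surcharge term q·N_q = 18.871 × 37.8 = 713.32 kPa; self-weight term 0.5·γ·B·N_γ·s_γ = 0.5 × 16.7 × 3.36 × 40.1 × 0.8 = 900.04 kPa.
q_ult = 973.54 + 713.32 + 900.04 = 2586.9 kPa.

q_ult ≈ 2590 kPa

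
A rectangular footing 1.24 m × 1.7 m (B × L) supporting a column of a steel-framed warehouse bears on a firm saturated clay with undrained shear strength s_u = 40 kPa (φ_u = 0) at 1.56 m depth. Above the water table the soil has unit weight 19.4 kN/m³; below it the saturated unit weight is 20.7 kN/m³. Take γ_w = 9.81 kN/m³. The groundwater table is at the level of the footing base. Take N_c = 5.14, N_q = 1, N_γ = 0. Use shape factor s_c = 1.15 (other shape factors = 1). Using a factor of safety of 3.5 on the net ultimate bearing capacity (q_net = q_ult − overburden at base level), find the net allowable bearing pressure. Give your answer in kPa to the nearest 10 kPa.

q_all(net) ≈ 70 kPa

Effective surcharge at the founding depth q = γ·D_f = 19.4 × 1.56 = 30.264 kPa.
q_ult = c·N_c·s_c + q·N_q
     = 40 × 5.14 × 1.15 + 30.264 × 1
     = 236.44 + 30.264 = 266.7 kPa.
q_net = 266.7 − 30.264 = 236.44 kPa.
q_all(net) = 236.44 / 3.5 = 67.554 kPa.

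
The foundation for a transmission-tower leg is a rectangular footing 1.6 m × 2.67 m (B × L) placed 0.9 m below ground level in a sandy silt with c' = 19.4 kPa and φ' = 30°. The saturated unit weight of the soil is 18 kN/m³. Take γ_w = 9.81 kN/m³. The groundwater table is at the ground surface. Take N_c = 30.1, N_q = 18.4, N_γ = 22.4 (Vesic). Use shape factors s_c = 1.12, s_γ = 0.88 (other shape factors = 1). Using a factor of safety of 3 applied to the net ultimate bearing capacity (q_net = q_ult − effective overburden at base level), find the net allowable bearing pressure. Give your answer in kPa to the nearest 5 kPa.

With the water table at the surface the whole profile is submerged: γ' = 18 − 9.81 = 8.19 kN/m³, so q = γ'·D_f = 7.371 kPa; the same γ' applies in the ½γBN_γ term.
q_ult = c·N_c·s_c + q·N_q + 0.5·γ·B·N_γ·s_γ
     = 19.4 × 30.1 × 1.12 + 7.371 × 18.4 + 0.5 × 8.19 × 1.6 × 22.4 × 0.88
     = 654.01 + 135.63 + 129.15 = 918.79 kPa.
Net ultimate: q_net = 918.79 − 7.371 = 911.42 kPa.
q_all(net) = 911.42 / 3 = 303.81 kPa.

q_all(net) ≈ 305 kPa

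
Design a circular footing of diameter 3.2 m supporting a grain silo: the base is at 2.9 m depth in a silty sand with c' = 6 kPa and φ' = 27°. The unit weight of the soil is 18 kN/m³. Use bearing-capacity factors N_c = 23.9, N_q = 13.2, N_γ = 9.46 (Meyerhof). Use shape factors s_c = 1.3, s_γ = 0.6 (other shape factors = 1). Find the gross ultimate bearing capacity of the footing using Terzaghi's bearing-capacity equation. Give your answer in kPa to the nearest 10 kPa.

q = γ·D_f = 18 × 2.9 = 52.2 kPa.
c·N_c·s_c = 6 × 23.9 × 1.3 = 186.42 kPa
q·N_q = 52.2 × 13.2 = 689.04 kPa
0.5·γ·B·N_γ·s_γ = 0.5 × 18 × 3.2 × 9.46 × 0.6 = 163.47 kPa
q_ult = 186.42 + 689.04 + 163.47 = 1038.9 kPa.

q_ult ≈ 1040 kPa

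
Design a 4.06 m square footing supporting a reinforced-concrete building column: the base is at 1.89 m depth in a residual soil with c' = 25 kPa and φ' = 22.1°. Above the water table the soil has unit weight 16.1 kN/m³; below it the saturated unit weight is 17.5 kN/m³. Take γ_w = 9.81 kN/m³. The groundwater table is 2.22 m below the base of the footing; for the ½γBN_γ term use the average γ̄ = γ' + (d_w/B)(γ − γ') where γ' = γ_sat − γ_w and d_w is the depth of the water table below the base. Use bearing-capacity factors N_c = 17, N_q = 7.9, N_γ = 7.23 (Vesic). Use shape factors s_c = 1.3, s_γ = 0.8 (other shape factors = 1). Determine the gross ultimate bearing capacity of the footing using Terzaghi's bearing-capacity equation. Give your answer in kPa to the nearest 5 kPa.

q_ult ≈ 935 kPa

Overburden at base level: q = 16.1 × 1.89 = 30.429 kPa.
The water table is 2.22 m below the base (< B = 4.06 m), so the ½γBN_γ term uses γ̄ = γ' + (d_w/B)(γ − γ') = 7.69 + (2.22/4.06)(16.1 − 7.69) = 12.289 kN/m³.
Cohesion term c·N_c·s_c = 25 × 17 × 1.3 = 552.5 kPa; surcharge term q·N_q = 30.429 × 7.9 = 240.39 kPa; self-weight term 0.5·γ·B·N_γ·s_γ = 0.5 × 12.289 × 4.06 × 7.23 × 0.8 = 144.29 kPa.
q_ult = 552.5 + 240.39 + 144.29 = 937.18 kPa.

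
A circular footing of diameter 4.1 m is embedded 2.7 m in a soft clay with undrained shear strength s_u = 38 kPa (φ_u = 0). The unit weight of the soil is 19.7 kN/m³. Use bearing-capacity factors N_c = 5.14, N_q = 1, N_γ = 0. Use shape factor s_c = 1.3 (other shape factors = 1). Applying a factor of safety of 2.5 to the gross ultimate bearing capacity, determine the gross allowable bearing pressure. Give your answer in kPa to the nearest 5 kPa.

Overburden at base level: q = 19.7 × 2.7 = 53.19 kPa.
Cohesion term c·N_c·s_c = 38 × 5.14 × 1.3 = 253.92 kPa; surcharge term q·N_q = 53.19 × 1 = 53.19 kPa.
q_ult = 253.92 + 53.19 = 307.11 kPa.
q_all = q_ult / FS = 307.11 / 2.5 = 122.84 kPa.

q_all ≈ 125 kPa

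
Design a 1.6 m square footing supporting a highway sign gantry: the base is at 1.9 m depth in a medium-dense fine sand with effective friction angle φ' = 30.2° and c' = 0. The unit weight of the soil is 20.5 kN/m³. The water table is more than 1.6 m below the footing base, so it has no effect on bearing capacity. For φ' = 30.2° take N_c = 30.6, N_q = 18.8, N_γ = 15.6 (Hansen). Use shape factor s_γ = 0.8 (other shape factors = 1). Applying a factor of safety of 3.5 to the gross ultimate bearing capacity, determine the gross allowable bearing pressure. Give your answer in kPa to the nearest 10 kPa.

q_all ≈ 270 kPa

Overburden at base level: q = 20.5 × 1.9 = 38.95 kPa.
Surcharge term q·N_q = 38.95 × 18.8 = 732.26 kPa; self-weight term 0.5·γ·B·N_γ·s_γ = 0.5 × 20.5 × 1.6 × 15.6 × 0.8 = 204.67 kPa.
q_ult = 732.26 + 204.67 = 936.93 kPa.
q_all = q_ult / FS = 936.93 / 3.5 = 267.69 kPa.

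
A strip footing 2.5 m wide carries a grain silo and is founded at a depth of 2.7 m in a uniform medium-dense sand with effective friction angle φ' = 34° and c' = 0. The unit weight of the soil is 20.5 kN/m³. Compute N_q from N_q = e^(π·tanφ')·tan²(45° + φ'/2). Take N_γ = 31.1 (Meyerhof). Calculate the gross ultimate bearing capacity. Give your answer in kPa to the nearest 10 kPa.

tan34° = 0.6745, so N_q = e^(π×0.6745)·tan²(62°) = 8.323 × 3.537 = 29.44.
Overburden at base level: q = 20.5 × 2.7 = 55.35 kPa.
Surcharge term q·N_q = 55.35 × 29.44 = 1629.5 kPa; self-weight term 0.5·γ·B·N_γ = 0.5 × 20.5 × 2.5 × 31.1 = 796.94 kPa.
q_ult = 1629.5 + 796.94 = 2426.4 kPa.

q_ult ≈ 2430 kPa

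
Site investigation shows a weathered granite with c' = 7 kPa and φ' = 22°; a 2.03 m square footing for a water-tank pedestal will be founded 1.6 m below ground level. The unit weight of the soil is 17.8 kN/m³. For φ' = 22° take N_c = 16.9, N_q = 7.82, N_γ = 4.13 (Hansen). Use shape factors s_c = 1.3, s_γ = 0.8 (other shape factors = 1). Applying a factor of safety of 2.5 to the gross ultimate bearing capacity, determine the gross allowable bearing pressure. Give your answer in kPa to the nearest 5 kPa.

q_all ≈ 175 kPa

Effective surcharge at the founding depth q = γ·D_f = 17.8 × 1.6 = 28.48 kPa.
q_ult = c·N_c·s_c + q·N_q + 0.5·γ·B·N_γ·s_γ
     = 7 × 16.9 × 1.3 + 28.48 × 7.82 + 0.5 × 17.8 × 2.03 × 4.13 × 0.8
     = 153.79 + 222.71 + 59.693 = 436.2 kPa.
q_all = q_ult / FS = 436.2 / 2.5 = 174.48 kPa.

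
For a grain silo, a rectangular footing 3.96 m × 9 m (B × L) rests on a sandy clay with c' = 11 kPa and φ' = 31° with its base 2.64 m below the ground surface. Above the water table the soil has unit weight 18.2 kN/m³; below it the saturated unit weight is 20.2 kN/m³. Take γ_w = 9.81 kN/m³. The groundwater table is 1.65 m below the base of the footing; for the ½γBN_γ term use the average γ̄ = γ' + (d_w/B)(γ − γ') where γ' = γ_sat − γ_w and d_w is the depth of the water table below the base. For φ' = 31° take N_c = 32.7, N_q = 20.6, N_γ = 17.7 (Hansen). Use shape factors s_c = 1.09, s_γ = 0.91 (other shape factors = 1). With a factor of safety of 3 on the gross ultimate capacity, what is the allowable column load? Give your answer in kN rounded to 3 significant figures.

q = γ·D_f = 18.2 × 2.64 = 48.048 kPa.
γ' = 10.39 kN/m³; averaging over the depth B below the base, γ̄ = γ' + (d_w/B)(γ − γ') = 13.644 kN/m³.
c·N_c·s_c = 11 × 32.7 × 1.09 = 392.07 kPa
q·N_q = 48.048 × 20.6 = 989.79 kPa
0.5·γ·B·N_γ·s_γ = 0.5 × 13.644 × 3.96 × 17.7 × 0.91 = 435.14 kPa
q_ult = 392.07 + 989.79 + 435.14 = 1817 kPa.
Gross allowable pressure q_all = 1817 / 3 = 605.67 kPa.
Footing area = 35.64 m², so allowable column load = 605.67 × 35.64 = 21586 kN.

P_all ≈ 21600 kN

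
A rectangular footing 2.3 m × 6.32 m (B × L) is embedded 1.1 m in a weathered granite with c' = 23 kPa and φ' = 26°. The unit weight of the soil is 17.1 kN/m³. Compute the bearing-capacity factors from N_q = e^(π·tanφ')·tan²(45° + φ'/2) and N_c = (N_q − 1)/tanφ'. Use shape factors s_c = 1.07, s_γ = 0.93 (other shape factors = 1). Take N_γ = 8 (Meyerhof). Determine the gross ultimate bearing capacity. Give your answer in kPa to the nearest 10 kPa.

q_ult ≈ 920 kPa

tan26° = 0.4877, so N_q = e^(π×0.4877)·tan²(58°) = 4.629 × 2.561 = 11.85.
N_c = (11.85 − 1)/tan26° = 22.25.
q = γ·D_f = 17.1 × 1.1 = 18.81 kPa.
c·N_c·s_c = 23 × 22.254 × 1.07 = 547.68 kPa
q·N_q = 18.81 × 11.854 = 222.98 kPa
0.5·γ·B·N_γ·s_γ = 0.5 × 17.1 × 2.3 × 8 × 0.93 = 146.31 kPa
q_ult = 547.68 + 222.98 + 146.31 = 916.97 kPa.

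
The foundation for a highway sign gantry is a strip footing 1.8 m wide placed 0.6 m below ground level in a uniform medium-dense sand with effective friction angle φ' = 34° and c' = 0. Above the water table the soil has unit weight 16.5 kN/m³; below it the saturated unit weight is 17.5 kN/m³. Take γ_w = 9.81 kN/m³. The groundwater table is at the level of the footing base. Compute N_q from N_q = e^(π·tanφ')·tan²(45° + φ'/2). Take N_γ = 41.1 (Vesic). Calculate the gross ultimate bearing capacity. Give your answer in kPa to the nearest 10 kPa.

q_ult ≈ 580 kPa

tan34° = 0.6745, so N_q = e^(π×0.6745)·tan²(62°) = 8.323 × 3.537 = 29.44.
Overburden at base level: q = 16.5 × 0.6 = 9.9 kPa.
Below the base the soil is submerged, so the ½γBN_γ term uses γ' = 17.5 − 9.81 = 7.69 kN/m³.
Surcharge term q·N_q = 9.9 × 29.44 = 291.45 kPa; self-weight term 0.5·γ·B·N_γ = 0.5 × 7.69 × 1.8 × 41.1 = 284.45 kPa.
q_ult = 291.45 + 284.45 = 575.91 kPa.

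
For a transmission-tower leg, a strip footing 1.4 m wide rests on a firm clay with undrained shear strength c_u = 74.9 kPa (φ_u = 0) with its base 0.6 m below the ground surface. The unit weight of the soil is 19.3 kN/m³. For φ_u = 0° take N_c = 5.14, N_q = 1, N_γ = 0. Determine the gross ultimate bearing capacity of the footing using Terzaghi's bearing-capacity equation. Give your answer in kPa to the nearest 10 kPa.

Overburden at base level: q = 19.3 × 0.6 = 11.58 kPa.
Cohesion term c·N_c = 74.9 × 5.14 = 384.99 kPa; surcharge term q·N_q = 11.58 × 1 = 11.58 kPa.
q_ult = 384.99 + 11.58 = 396.57 kPa.

q_ult ≈ 400 kPa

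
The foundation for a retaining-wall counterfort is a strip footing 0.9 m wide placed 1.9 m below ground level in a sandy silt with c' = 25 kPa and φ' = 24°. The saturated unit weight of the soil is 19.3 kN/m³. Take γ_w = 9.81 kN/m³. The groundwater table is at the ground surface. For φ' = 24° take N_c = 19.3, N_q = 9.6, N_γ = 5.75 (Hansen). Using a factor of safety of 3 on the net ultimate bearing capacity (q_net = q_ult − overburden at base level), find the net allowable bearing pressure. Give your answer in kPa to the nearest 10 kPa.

q_all(net) ≈ 220 kPa

Water table at ground surface, so effective unit weight γ' = 19.3 − 9.81 = 9.49 kN/m³ is used throughout; overburden q = 9.49 × 1.9 = 18.031 kPa; the same γ' applies in the ½γBN_γ term.
Cohesion term c·N_c = 25 × 19.3 = 482.5 kPa; surcharge term q·N_q = 18.031 × 9.6 = 173.1 kPa; self-weight term 0.5·γ·B·N_γ = 0.5 × 9.49 × 0.9 × 5.75 = 24.555 kPa.
q_ult = 482.5 + 173.1 + 24.555 = 680.15 kPa.
q_net = 680.15 − 18.031 = 662.12 kPa.
q_all(net) = 662.12 / 3 = 220.71 kPa.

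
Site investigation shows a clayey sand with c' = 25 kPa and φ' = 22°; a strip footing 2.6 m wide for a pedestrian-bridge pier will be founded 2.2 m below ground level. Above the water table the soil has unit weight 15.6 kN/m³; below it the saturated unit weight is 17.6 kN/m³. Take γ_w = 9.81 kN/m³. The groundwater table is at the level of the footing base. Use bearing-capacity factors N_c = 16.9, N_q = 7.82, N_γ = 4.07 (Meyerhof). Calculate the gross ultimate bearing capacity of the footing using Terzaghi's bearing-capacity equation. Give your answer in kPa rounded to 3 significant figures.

q_ult ≈ 732 kPa

Overburden at base level: q = 15.6 × 2.2 = 34.32 kPa.
Below the base the soil is submerged, so the ½γBN_γ term uses γ' = 17.6 − 9.81 = 7.79 kN/m³.
Cohesion term c·N_c = 25 × 16.9 = 422.5 kPa; surcharge term q·N_q = 34.32 × 7.82 = 268.38 kPa; self-weight term 0.5·γ·B·N_γ = 0.5 × 7.79 × 2.6 × 4.07 = 41.217 kPa.
q_ult = 422.5 + 268.38 + 41.217 = 732.1 kPa.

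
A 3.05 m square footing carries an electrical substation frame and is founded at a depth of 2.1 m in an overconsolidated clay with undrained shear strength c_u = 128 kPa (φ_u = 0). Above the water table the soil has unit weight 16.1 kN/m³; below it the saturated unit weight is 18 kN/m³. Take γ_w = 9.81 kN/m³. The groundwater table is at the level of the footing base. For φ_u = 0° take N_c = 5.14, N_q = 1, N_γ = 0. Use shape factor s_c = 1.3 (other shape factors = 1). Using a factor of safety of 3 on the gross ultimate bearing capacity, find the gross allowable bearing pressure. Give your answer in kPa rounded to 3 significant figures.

Overburden at base level: q = 16.1 × 2.1 = 33.81 kPa.
Cohesion term c·N_c·s_c = 128 × 5.14 × 1.3 = 855.3 kPa; surcharge term q·N_q = 33.81 × 1 = 33.81 kPa.
q_ult = 855.3 + 33.81 = 889.11 kPa.
q_all = 889.11 / 3 = 296.37 kPa.

q_all ≈ 296 kPa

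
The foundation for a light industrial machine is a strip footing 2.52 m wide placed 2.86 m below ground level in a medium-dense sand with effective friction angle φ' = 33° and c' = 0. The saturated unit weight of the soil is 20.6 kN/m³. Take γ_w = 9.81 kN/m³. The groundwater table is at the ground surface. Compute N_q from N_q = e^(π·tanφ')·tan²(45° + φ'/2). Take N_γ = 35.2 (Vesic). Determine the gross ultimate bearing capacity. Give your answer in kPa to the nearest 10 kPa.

q_ult ≈ 1280 kPa

tan33° = 0.6494, so N_q = e^(π×0.6494)·tan²(61.5°) = 7.692 × 3.392 = 26.09.
With the water table at the surface the whole profile is submerged: γ' = 20.6 − 9.81 = 10.79 kN/m³, so q = γ'·D_f = 30.859 kPa; the same γ' applies in the ½γBN_γ term.
q_ult = q·N_q + 0.5·γ·B·N_γ
     = 30.859 × 26.092 + 0.5 × 10.79 × 2.52 × 35.2
     = 805.18 + 478.56 = 1283.7 kPa.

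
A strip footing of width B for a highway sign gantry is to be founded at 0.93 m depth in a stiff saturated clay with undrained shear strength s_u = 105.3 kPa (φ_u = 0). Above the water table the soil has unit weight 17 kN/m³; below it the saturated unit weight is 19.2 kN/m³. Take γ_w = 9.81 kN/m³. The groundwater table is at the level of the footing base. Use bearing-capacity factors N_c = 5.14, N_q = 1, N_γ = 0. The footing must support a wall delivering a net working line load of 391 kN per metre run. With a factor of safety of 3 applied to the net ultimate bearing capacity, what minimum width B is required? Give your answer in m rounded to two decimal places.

B = 2.17 m

Overburden at base level: q = 17 × 0.93 = 15.81 kPa.
Cohesion term c·N_c = 105.3 × 5.14 = 541.24 kPa; surcharge term q·N_q = 15.81 × 1 = 15.81 kPa.
q_ult = 541.24 + 15.81 = 557.05 kPa.
For φ = 0 the ½γBN_γ term vanishes, so q_ult is independent of B. q_net = 557.05 − 15.81 = 541.24 kPa; q_all(net) = 541.24/3 = 180.41 kPa.
Required width B = w / q_all(net) = 391 / 180.41 = 2.167 m.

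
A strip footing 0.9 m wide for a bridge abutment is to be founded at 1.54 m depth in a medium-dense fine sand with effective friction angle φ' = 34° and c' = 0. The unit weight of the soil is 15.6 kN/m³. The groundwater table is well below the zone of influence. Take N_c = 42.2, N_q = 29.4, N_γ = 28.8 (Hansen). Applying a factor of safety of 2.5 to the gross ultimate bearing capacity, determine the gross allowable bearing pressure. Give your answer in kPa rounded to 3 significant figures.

Overburden at base level: q = 15.6 × 1.54 = 24.024 kPa.
Surcharge term q·N_q = 24.024 × 29.4 = 706.31 kPa; self-weight term 0.5·γ·B·N_γ = 0.5 × 15.6 × 0.9 × 28.8 = 202.18 kPa.
q_ult = 706.31 + 202.18 = 908.48 kPa.
q_all = q_ult / FS = 908.48 / 2.5 = 363.39 kPa.

q_all ≈ 363 kPa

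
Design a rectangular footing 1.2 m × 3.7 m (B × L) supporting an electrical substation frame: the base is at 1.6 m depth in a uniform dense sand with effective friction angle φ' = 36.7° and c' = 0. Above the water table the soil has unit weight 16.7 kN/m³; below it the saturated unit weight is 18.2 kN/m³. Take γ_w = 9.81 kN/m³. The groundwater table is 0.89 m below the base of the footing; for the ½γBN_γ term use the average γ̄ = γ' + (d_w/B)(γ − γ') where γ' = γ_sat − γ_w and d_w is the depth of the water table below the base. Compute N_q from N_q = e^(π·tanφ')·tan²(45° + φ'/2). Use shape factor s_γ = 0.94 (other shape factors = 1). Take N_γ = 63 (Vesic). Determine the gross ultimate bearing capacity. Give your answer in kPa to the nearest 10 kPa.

q_ult ≈ 1620 kPa

tan36.7° = 0.7454, so N_q = e^(π×0.7454)·tan²(63.35°) = 10.399 × 3.97 = 41.29.
Effective surcharge at the founding depth q = γ·D_f = 16.7 × 1.6 = 26.72 kPa.
With d_w = 0.89 m < B, γ̄ = 8.39 + (0.89/1.2) × (16.7 − 8.39) = 14.553 kN/m³.
q_ult = q·N_q + 0.5·γ·B·N_γ·s_γ
     = 26.72 × 41.288 + 0.5 × 14.553 × 1.2 × 63 × 0.94
     = 1103.2 + 517.11 = 1620.3 kPa.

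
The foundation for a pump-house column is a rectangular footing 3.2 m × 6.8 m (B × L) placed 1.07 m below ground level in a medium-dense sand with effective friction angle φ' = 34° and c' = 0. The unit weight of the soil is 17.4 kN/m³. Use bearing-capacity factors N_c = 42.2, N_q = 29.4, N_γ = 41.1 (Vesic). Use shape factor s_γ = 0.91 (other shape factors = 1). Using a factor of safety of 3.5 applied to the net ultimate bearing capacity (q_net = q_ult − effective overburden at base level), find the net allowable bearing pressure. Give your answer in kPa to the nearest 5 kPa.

q_all(net) ≈ 450 kPa

q = γ·D_f = 17.4 × 1.07 = 18.618 kPa.
q·N_q = 18.618 × 29.4 = 547.37 kPa
0.5·γ·B·N_γ·s_γ = 0.5 × 17.4 × 3.2 × 41.1 × 0.91 = 1041.2 kPa
q_ult = 547.37 + 1041.2 = 1588.6 kPa.
Net ultimate: q_net = 1588.6 − 18.618 = 1570 kPa.
q_all(net) = 1570 / 3.5 = 448.57 kPa.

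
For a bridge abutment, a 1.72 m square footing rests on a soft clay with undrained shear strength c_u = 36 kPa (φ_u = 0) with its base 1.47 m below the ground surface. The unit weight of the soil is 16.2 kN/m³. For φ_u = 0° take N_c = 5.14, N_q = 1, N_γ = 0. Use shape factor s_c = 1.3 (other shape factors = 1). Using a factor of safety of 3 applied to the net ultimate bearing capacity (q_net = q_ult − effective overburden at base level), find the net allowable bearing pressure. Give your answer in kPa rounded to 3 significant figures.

q_all(net) ≈ 80.2 kPa

q = γ·D_f = 16.2 × 1.47 = 23.814 kPa.
c·N_c·s_c = 36 × 5.14 × 1.3 = 240.55 kPa
q·N_q = 23.814 × 1 = 23.814 kPa
q_ult = 240.55 + 23.814 = 264.37 kPa.
Net ultimate: q_net = 264.37 − 23.814 = 240.55 kPa.
q_all(net) = 240.55 / 3 = 80.184 kPa.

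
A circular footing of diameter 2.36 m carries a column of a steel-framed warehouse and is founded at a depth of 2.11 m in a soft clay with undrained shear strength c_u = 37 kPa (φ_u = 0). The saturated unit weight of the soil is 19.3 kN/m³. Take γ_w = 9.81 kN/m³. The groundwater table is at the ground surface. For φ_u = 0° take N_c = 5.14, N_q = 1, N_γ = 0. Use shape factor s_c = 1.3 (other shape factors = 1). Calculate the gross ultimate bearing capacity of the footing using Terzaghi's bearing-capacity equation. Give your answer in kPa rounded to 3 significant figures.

γ' = 19.3 − 9.81 = 9.49 kN/m³ (submerged throughout). q = 9.49 × 2.11 = 20.024 kPa.
c·N_c·s_c = 37 × 5.14 × 1.3 = 247.23 kPa
q·N_q = 20.024 × 1 = 20.024 kPa
q_ult = 247.23 + 20.024 = 267.26 kPa.

q_ult ≈ 267 kPa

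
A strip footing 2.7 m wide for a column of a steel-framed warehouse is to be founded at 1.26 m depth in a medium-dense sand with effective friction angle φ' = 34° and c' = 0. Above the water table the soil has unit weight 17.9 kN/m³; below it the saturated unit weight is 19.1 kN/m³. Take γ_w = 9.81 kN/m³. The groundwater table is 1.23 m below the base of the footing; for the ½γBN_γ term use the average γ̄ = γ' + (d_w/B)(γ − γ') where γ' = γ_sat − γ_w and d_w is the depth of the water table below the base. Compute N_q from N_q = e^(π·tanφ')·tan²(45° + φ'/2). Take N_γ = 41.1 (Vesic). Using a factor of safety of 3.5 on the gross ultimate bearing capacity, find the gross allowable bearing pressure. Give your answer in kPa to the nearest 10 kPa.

N_q = e^(π·tan34°)·tan²(62°) = 29.44.
Overburden at base level: q = 17.9 × 1.26 = 22.554 kPa.
The water table is 1.23 m below the base (< B = 2.7 m), so the ½γBN_γ term uses γ̄ = γ' + (d_w/B)(γ − γ') = 9.29 + (1.23/2.7)(17.9 − 9.29) = 13.212 kN/m³.
Surcharge term q·N_q = 22.554 × 29.44 = 663.99 kPa; self-weight term 0.5·γ·B·N_γ = 0.5 × 13.212 × 2.7 × 41.1 = 733.09 kPa.
q_ult = 663.99 + 733.09 = 1397.1 kPa.
q_all = 1397.1 / 3.5 = 399.16 kPa.

q_all ≈ 400 kPa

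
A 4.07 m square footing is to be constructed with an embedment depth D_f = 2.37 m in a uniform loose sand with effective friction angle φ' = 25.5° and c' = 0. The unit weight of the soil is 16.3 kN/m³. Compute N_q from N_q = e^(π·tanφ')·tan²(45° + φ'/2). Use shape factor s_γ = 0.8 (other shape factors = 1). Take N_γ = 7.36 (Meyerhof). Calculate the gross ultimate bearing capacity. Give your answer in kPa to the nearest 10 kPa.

q_ult ≈ 630 kPa

tan25.5° = 0.477, so N_q = e^(π×0.477)·tan²(57.75°) = 4.475 × 2.512 = 11.24.
q = γ·D_f = 16.3 × 2.37 = 38.631 kPa.
q·N_q = 38.631 × 11.24 = 434.23 kPa
0.5·γ·B·N_γ·s_γ = 0.5 × 16.3 × 4.07 × 7.36 × 0.8 = 195.31 kPa
q_ult = 434.23 + 195.31 = 629.53 kPa.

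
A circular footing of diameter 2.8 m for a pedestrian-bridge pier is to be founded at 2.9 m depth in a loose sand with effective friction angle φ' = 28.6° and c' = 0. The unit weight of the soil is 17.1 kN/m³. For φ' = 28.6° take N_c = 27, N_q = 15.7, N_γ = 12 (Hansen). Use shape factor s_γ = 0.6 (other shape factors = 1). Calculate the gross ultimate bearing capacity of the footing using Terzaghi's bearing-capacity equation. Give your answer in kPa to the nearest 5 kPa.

q_ult ≈ 950 kPa

q = γ·D_f = 17.1 × 2.9 = 49.59 kPa.
q·N_q = 49.59 × 15.7 = 778.56 kPa
0.5·γ·B·N_γ·s_γ = 0.5 × 17.1 × 2.8 × 12 × 0.6 = 172.37 kPa
q_ult = 778.56 + 172.37 = 950.93 kPa.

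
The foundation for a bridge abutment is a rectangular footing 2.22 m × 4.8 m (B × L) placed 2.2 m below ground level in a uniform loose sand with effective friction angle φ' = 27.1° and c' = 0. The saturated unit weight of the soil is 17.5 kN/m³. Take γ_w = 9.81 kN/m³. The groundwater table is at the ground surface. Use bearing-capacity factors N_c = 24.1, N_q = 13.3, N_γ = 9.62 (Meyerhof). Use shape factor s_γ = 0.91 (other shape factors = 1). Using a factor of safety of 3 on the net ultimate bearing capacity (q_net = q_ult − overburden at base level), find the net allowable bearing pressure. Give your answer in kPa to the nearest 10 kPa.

q_all(net) ≈ 90 kPa

With the water table at the surface the whole profile is submerged: γ' = 17.5 − 9.81 = 7.69 kN/m³, so q = γ'·D_f = 16.918 kPa; the same γ' applies in the ½γBN_γ term.
q_ult = q·N_q + 0.5·γ·B·N_γ·s_γ
     = 16.918 × 13.3 + 0.5 × 7.69 × 2.22 × 9.62 × 0.91
     = 225.01 + 74.725 = 299.73 kPa.
q_net = 299.73 − 16.918 = 282.82 kPa.
q_all(net) = 282.82 / 3 = 94.272 kPa.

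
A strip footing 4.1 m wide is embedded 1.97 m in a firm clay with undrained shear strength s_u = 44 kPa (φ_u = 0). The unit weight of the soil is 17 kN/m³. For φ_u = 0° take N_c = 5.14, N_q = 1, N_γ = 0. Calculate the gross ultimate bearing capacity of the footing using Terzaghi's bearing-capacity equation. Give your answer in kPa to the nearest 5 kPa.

Overburden at base level: q = 17 × 1.97 = 33.49 kPa.
Cohesion term c·N_c = 44 × 5.14 = 226.16 kPa; surcharge term q·N_q = 33.49 × 1 = 33.49 kPa.
q_ult = 226.16 + 33.49 = 259.65 kPa.

q_ult ≈ 260 kPa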